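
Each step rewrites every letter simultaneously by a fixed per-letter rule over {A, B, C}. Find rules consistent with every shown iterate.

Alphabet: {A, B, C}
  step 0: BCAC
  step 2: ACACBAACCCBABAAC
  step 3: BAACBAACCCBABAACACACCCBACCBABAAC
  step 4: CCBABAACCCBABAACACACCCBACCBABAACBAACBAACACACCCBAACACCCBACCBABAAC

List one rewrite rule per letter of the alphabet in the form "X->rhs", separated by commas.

A->BA, B->CC, C->AC

  step 3 ⇒ step 4: BAACBAACCCBABAACACACCCBACCBABAAC ⇒ CC·BA·BA·AC·CC·BA·BA·AC·AC·AC·CC·BA·CC·BA·BA·AC·BA·AC·BA·AC·AC·AC·CC·BA·AC·AC·CC·BA·CC·BA·BA·AC
    A ↦ BA
    B ↦ CC
    C ↦ AC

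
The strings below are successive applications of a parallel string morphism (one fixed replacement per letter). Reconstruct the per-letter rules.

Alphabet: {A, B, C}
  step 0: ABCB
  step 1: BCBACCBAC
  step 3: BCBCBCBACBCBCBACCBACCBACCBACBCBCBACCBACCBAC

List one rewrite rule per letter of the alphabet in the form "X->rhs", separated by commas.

  step 0 ⇒ step 1: ABCB ⇒ BCB·AC·CB·AC
    A ↦ BCB
    B ↦ AC
    C ↦ CB

A->BCB, B->AC, C->CB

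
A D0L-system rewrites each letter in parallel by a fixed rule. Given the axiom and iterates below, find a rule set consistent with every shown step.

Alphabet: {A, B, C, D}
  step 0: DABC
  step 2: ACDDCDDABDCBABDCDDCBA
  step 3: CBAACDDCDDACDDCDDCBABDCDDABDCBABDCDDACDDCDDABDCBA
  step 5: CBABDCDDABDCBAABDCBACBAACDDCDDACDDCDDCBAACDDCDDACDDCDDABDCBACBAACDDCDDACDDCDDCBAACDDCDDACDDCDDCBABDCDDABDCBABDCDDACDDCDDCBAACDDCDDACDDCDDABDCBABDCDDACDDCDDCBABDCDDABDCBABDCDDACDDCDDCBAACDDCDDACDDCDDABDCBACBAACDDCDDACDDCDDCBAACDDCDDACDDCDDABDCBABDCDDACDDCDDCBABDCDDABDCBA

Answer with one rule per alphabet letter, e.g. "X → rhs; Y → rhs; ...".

  step 2 ⇒ step 3: ACDDCDDABDCBABDCDDCBA ⇒ CBA·A·CDD·CDD·A·CDD·CDD·CBA·BD·CDD·A·BD·CBA·BD·CDD·A·CDD·CDD·A·BD·CBA
    A ↦ CBA
    B ↦ BD
    C ↦ A
    D ↦ CDD

A->CBA, B->BD, C->A, D->CDD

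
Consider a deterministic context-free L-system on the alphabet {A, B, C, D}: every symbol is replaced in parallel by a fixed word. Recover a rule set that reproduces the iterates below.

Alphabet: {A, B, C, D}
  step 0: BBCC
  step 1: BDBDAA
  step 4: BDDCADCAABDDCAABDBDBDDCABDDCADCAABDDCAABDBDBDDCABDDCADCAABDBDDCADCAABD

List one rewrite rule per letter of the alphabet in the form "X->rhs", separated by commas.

A->BD, B->BD, C->A, D->DCA

  step 0 ⇒ step 1: BBCC ⇒ BD·BD·A·A
    B ↦ BD
    C ↦ A
    A ↦ BD  (constrained at step 1)
    D ↦ DCA  (constrained at step 1)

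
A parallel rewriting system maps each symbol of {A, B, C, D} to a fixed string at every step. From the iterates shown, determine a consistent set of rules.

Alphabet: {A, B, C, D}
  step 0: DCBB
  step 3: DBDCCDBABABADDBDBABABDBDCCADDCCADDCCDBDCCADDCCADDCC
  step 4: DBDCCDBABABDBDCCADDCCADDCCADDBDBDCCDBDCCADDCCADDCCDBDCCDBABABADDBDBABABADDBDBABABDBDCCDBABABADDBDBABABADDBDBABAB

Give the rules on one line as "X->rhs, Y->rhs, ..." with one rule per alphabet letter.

  step 3 ⇒ step 4: DBDCCDBABABADDBDBABABDBDCCADDCCADDCCDBDCCADDCCADDCC ⇒ DB·DCC·DB·AB·AB·DB·DCC·AD·DCC·AD·DCC·AD·DB·DB·DCC·DB·DCC·AD·DCC·AD·DCC·DB·DCC·DB·AB·AB·AD·DB·DB·AB·AB·AD·DB·DB·AB·AB·DB·DCC·DB·AB·AB·AD·DB·DB·AB·AB·AD·DB·DB·AB·AB
    A ↦ AD
    B ↦ DCC
    C ↦ AB
    D ↦ DB

A->AD, B->DCC, C->AB, D->DB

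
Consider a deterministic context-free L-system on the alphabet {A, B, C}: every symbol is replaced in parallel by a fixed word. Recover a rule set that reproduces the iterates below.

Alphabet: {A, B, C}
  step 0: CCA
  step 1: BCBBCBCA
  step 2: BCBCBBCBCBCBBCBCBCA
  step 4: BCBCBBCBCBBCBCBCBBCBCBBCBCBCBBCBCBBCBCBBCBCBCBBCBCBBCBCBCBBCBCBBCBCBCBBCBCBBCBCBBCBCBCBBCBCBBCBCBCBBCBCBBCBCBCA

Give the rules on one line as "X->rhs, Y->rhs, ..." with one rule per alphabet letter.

  step 1 ⇒ step 2: BCBBCBCA ⇒ BC·BCB·BC·BC·BCB·BC·BCB·CA
    A ↦ CA
    B ↦ BC
    C ↦ BCB

A->CA, B->BC, C->BCB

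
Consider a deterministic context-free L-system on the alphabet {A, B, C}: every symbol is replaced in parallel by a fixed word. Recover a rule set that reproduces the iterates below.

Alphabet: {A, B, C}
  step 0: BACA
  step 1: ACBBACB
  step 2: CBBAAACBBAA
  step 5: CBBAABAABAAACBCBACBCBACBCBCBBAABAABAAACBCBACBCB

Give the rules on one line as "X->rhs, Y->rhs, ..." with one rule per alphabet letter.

  step 1 ⇒ step 2: ACBBACB ⇒ CB·BA·A·A·CB·BA·A
    A ↦ CB
    B ↦ A
    C ↦ BA

A->CB, B->A, C->BA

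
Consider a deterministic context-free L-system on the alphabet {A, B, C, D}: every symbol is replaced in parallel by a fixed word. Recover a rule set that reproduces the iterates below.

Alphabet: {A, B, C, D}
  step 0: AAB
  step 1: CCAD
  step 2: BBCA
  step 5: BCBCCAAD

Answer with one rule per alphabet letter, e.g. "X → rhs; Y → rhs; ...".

  step 1 ⇒ step 2: CCAD ⇒ B·B·C·A
    A ↦ C
    C ↦ B
    D ↦ A
  step 0 ⇒ step 1: AAB ⇒ C·C·AD
    B ↦ AD

A->C, B->AD, C->B, D->A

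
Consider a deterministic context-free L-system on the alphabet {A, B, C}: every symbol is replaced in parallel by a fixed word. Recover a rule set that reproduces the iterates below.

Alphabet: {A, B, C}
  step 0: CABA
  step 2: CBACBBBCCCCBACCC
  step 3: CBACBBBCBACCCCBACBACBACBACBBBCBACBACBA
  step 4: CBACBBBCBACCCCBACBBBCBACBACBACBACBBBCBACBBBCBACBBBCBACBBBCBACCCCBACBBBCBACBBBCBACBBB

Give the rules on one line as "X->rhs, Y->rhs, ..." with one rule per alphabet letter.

  step 3 ⇒ step 4: CBACBBBCBACCCCBACBACBACBACBBBCBACBACBA ⇒ CBA·C·BBB·CBA·C·C·C·CBA·C·BBB·CBA·CBA·CBA·CBA·C·BBB·CBA·C·BBB·CBA·C·BBB·CBA·C·BBB·CBA·C·C·C·CBA·C·BBB·CBA·C·BBB·CBA·C·BBB
    A ↦ BBB
    B ↦ C
    C ↦ CBA

A->BBB, B->C, C->CBA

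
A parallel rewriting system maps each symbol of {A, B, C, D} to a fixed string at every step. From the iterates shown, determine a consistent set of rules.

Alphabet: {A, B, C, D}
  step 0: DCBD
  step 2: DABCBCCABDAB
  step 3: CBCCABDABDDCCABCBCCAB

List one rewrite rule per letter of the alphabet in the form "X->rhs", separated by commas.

A->CC, B->AB, C->D, D->CB

  step 2 ⇒ step 3: DABCBCCABDAB ⇒ CB·CC·AB·D·AB·D·D·CC·AB·CB·CC·AB
    A ↦ CC
    B ↦ AB
    C ↦ D
    D ↦ CB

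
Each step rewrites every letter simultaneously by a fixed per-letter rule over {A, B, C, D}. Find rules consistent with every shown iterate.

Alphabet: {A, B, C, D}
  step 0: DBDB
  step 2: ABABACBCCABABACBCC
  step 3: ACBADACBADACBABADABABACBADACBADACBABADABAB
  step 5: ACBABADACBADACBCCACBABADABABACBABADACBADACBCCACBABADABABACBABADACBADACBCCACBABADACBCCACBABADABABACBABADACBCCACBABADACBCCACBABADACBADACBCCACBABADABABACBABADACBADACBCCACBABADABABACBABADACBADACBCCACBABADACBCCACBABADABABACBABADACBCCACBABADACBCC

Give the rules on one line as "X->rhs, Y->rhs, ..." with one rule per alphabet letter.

  step 2 ⇒ step 3: ABABACBCCABABACBCC ⇒ ACB·AD·ACB·AD·ACB·AB·AD·AB·AB·ACB·AD·ACB·AD·ACB·AB·AD·AB·AB
    A ↦ ACB
    B ↦ AD
    C ↦ AB
    D ↦ CC  (constrained at step 0)

A->ACB, B->AD, C->AB, D->CC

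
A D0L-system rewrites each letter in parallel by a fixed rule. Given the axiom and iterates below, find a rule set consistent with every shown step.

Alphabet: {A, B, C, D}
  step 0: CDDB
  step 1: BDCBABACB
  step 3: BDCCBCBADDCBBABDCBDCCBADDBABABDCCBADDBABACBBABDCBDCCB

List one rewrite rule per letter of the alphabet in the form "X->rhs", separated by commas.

A->ADD, B->CB, C->BDC, D->BA

  step 0 ⇒ step 1: CDDB ⇒ BDC·BA·BA·CB
    B ↦ CB
    C ↦ BDC
    D ↦ BA
    A ↦ ADD  (constrained at step 1)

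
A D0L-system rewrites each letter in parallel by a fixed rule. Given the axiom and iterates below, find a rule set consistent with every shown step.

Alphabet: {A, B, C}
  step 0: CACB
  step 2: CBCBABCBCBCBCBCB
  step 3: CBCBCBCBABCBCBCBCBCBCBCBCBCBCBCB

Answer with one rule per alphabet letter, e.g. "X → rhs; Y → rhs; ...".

  step 2 ⇒ step 3: CBCBABCBCBCBCBCB ⇒ CB·CB·CB·CB·AB·CB·CB·CB·CB·CB·CB·CB·CB·CB·CB·CB
    A ↦ AB
    B ↦ CB
    C ↦ CB

A->AB, B->CB, C->CB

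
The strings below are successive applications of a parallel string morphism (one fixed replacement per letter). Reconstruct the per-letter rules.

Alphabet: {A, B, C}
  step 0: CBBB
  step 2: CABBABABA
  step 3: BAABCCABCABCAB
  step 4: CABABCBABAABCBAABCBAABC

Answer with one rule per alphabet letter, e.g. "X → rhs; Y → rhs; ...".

A->AB, B->C, C->BA

  step 3 ⇒ step 4: BAABCCABCABCAB ⇒ C·AB·AB·C·BA·BA·AB·C·BA·AB·C·BA·AB·C
    A ↦ AB
    B ↦ C
    C ↦ BA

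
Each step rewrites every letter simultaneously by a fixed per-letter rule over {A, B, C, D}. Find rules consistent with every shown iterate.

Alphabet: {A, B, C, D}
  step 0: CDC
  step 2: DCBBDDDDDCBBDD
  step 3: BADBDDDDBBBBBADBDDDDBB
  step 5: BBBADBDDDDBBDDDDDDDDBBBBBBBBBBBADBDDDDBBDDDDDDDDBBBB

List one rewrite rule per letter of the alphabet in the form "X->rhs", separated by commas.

  step 2 ⇒ step 3: DCBBDDDDDCBBDD ⇒ B·ADB·DD·DD·B·B·B·B·B·ADB·DD·DD·B·B
    B ↦ DD
    C ↦ ADB
    D ↦ B
    A ↦ DCB  (constrained at step 3)

A->DCB, B->DD, C->ADB, D->B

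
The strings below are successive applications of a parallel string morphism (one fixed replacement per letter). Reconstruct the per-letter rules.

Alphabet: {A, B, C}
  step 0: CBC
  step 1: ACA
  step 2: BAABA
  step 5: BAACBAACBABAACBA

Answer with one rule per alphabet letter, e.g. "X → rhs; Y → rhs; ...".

  step 1 ⇒ step 2: ACA ⇒ BA·A·BA
    A ↦ BA
    C ↦ A
  step 0 ⇒ step 1: CBC ⇒ A·C·A
    B ↦ C

A->BA, B->C, C->A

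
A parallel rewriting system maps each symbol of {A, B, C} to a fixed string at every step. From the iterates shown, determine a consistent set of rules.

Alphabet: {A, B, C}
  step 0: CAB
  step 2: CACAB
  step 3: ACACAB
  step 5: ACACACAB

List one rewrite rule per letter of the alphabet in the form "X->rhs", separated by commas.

  step 2 ⇒ step 3: CACAB ⇒ A·C·A·C·AB
    A ↦ C
    B ↦ AB
    C ↦ A

A->C, B->AB, C->A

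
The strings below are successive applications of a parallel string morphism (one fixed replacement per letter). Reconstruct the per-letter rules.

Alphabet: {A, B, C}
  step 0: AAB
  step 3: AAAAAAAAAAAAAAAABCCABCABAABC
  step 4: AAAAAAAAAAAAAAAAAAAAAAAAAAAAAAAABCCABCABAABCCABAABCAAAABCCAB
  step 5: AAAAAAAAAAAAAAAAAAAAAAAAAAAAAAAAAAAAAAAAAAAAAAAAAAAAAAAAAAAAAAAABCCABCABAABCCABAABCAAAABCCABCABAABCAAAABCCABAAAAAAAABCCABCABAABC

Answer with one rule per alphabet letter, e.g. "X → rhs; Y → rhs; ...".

A->AA, B->BC, C->CAB

  step 4 ⇒ step 5: AAAAAAAAAAAAAAAAAAAAAAAAAAAAAAAABCCABCABAABCCABAABCAAAABCCAB ⇒ AA·AA·AA·AA·AA·AA·AA·AA·AA·AA·AA·AA·AA·AA·AA·AA·AA·AA·AA·AA·AA·AA·AA·AA·AA·AA·AA·AA·AA·AA·AA·AA·BC·CAB·CAB·AA·BC·CAB·AA·BC·AA·AA·BC·CAB·CAB·AA·BC·AA·AA·BC·CAB·AA·AA·AA·AA·BC·CAB·CAB·AA·BC
    A ↦ AA
    B ↦ BC
    C ↦ CAB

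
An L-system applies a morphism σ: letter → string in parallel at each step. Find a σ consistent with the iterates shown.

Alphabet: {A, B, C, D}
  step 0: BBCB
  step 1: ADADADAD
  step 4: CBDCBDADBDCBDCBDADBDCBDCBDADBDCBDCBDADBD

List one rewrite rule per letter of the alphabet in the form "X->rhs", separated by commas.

  step 0 ⇒ step 1: BBCB ⇒ AD·AD·AD·AD
    B ↦ AD
    C ↦ AD
    A ↦ C  (constrained at step 1)
    D ↦ BD  (constrained at step 1)

A->C, B->AD, C->AD, D->BD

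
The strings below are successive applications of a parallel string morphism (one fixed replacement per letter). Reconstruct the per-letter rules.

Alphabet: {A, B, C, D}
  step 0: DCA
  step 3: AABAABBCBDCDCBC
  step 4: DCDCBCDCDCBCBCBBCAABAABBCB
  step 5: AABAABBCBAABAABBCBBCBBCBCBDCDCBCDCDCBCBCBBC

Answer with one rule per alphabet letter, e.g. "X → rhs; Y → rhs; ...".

  step 4 ⇒ step 5: DCDCBCDCDCBCBCBBCAABAABBCB ⇒ AA·B·AA·B·BC·B·AA·B·AA·B·BC·B·BC·B·BC·BC·B·DC·DC·BC·DC·DC·BC·BC·B·BC
    A ↦ DC
    B ↦ BC
    C ↦ B
    D ↦ AA

A->DC, B->BC, C->B, D->AA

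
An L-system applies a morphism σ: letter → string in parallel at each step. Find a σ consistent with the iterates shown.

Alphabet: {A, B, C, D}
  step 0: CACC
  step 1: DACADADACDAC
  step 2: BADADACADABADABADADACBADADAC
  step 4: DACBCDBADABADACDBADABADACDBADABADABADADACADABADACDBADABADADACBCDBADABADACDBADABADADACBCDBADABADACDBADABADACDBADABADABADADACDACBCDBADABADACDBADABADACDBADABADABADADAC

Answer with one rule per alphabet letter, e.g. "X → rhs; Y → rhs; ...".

  step 1 ⇒ step 2: DACADADACDAC ⇒ B·ADA·DAC·ADA·B·ADA·B·ADA·DAC·B·ADA·DAC
    A ↦ ADA
    C ↦ DAC
    D ↦ B
    B ↦ CDB  (constrained at step 2)

A->ADA, B->CDB, C->DAC, D->B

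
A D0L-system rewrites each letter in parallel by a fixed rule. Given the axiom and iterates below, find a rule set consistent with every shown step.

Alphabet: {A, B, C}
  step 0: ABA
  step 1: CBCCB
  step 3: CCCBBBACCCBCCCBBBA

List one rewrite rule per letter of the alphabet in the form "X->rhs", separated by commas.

  step 0 ⇒ step 1: ABA ⇒ CB·C·CB
    A ↦ CB
    B ↦ C
    C ↦ BBA  (constrained at step 1)

A->CB, B->C, C->BBA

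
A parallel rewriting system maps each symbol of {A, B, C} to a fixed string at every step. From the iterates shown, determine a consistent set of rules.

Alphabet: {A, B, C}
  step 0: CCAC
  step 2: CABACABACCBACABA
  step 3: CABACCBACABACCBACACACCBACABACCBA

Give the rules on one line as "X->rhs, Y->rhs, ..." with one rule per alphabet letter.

A->BA, B->CC, C->CA

  step 2 ⇒ step 3: CABACABACCBACABA ⇒ CA·BA·CC·BA·CA·BA·CC·BA·CA·CA·CC·BA·CA·BA·CC·BA
    A ↦ BA
    B ↦ CC
    C ↦ CA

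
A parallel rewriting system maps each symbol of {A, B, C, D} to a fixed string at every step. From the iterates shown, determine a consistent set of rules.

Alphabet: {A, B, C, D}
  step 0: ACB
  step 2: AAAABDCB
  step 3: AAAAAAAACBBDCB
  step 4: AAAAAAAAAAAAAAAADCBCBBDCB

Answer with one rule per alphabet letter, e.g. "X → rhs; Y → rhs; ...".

A->AA, B->CB, C->D, D->B

  step 3 ⇒ step 4: AAAAAAAACBBDCB ⇒ AA·AA·AA·AA·AA·AA·AA·AA·D·CB·CB·B·D·CB
    A ↦ AA
    B ↦ CB
    C ↦ D
    D ↦ B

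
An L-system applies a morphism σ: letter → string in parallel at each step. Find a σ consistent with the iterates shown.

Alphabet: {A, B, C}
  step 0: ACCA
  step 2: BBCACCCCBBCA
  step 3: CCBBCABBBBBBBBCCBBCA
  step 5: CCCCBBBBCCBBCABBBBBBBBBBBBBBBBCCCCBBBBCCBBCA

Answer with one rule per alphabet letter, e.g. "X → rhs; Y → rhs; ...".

A->CA, B->C, C->BB

  step 2 ⇒ step 3: BBCACCCCBBCA ⇒ C·C·BB·CA·BB·BB·BB·BB·C·C·BB·CA
    A ↦ CA
    B ↦ C
    C ↦ BB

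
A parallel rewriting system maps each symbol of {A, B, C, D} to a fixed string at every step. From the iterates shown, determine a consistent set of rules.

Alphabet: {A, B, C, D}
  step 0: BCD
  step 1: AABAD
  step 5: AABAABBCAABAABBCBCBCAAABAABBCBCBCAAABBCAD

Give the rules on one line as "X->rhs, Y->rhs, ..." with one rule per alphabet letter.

A->BC, B->A, C->AB, D->AD

  step 0 ⇒ step 1: BCD ⇒ A·AB·AD
    B ↦ A
    C ↦ AB
    D ↦ AD
    A ↦ BC  (constrained at step 1)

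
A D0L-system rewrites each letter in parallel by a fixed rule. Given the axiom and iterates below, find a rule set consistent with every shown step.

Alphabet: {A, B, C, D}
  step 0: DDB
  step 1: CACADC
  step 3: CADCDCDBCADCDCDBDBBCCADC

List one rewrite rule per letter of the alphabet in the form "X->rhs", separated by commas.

  step 0 ⇒ step 1: DDB ⇒ CA·CA·DC
    B ↦ DC
    D ↦ CA
    A ↦ BC  (constrained at step 1)
    C ↦ DB  (constrained at step 1)

A->BC, B->DC, C->DB, D->CA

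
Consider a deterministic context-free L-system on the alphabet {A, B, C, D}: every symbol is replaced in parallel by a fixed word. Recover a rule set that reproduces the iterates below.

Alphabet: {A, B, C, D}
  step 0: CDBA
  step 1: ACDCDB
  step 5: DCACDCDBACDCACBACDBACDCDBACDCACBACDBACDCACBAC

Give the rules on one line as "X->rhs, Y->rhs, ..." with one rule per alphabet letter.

A->B, B->D, C->AC, D->DC

  step 0 ⇒ step 1: CDBA ⇒ AC·DC·D·B
    A ↦ B
    B ↦ D
    C ↦ AC
    D ↦ DC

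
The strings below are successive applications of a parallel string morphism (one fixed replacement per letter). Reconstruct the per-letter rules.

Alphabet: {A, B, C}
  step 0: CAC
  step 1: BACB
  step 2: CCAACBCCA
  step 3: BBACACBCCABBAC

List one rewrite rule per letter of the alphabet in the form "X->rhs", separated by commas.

A->AC, B->CCA, C->B

  step 2 ⇒ step 3: CCAACBCCA ⇒ B·B·AC·AC·B·CCA·B·B·AC
    A ↦ AC
    B ↦ CCA
    C ↦ B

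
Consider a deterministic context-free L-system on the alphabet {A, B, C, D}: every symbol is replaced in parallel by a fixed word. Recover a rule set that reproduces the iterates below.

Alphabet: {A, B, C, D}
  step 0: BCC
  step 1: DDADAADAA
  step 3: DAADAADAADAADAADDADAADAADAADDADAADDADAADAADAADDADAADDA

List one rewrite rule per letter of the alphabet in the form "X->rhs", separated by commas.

A->CB, B->DDA, C->DAA, D->CC

  step 0 ⇒ step 1: BCC ⇒ DDA·DAA·DAA
    B ↦ DDA
    C ↦ DAA
    A ↦ CB  (constrained at step 1)
    D ↦ CC  (constrained at step 1)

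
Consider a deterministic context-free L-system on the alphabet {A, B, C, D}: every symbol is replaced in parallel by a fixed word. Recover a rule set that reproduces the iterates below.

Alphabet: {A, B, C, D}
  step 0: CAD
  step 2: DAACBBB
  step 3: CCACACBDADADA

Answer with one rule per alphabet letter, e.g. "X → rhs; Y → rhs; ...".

  step 2 ⇒ step 3: DAACBBB ⇒ CC·AC·AC·B·DA·DA·DA
    A ↦ AC
    B ↦ DA
    C ↦ B
    D ↦ CC

A->AC, B->DA, C->B, D->CC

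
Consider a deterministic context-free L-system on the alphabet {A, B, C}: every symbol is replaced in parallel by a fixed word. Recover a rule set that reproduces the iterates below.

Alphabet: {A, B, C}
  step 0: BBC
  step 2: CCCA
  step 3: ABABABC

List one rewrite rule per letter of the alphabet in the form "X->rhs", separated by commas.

A->C, B->A, C->AB

  step 2 ⇒ step 3: CCCA ⇒ AB·AB·AB·C
    A ↦ C
    C ↦ AB
    B ↦ A  (constrained at step 0)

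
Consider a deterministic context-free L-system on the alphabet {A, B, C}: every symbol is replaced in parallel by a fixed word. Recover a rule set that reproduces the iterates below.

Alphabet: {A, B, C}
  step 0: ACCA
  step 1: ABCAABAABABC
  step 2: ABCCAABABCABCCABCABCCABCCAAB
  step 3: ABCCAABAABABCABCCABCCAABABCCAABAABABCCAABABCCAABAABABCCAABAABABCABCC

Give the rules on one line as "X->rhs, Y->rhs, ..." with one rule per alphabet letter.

  step 2 ⇒ step 3: ABCCAABABCABCCABCABCCABCCAAB ⇒ ABC·C·AAB·AAB·ABC·ABC·C·ABC·C·AAB·ABC·C·AAB·AAB·ABC·C·AAB·ABC·C·AAB·AAB·ABC·C·AAB·AAB·ABC·ABC·C
    A ↦ ABC
    B ↦ C
    C ↦ AAB

A->ABC, B->C, C->AAB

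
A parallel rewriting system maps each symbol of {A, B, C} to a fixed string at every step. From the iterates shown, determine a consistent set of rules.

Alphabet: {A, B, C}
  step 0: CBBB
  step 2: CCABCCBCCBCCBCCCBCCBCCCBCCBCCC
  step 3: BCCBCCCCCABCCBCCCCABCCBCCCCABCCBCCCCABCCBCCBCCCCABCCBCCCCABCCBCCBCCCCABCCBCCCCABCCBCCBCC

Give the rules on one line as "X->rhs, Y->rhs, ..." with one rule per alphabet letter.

A->C, B->CCA, C->BCC

  step 2 ⇒ step 3: CCABCCBCCBCCBCCCBCCBCCCBCCBCCC ⇒ BCC·BCC·C·CCA·BCC·BCC·CCA·BCC·BCC·CCA·BCC·BCC·CCA·BCC·BCC·BCC·CCA·BCC·BCC·CCA·BCC·BCC·BCC·CCA·BCC·BCC·CCA·BCC·BCC·BCC
    A ↦ C
    B ↦ CCA
    C ↦ BCC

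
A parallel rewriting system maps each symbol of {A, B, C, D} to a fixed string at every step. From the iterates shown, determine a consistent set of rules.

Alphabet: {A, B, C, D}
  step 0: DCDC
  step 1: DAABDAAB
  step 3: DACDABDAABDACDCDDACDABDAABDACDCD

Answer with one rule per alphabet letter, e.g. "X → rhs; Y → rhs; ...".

  step 0 ⇒ step 1: DCDC ⇒ DA·AB·DA·AB
    C ↦ AB
    D ↦ DA
    A ↦ CD  (constrained at step 1)
    B ↦ AA  (constrained at step 1)

A->CD, B->AA, C->AB, D->DA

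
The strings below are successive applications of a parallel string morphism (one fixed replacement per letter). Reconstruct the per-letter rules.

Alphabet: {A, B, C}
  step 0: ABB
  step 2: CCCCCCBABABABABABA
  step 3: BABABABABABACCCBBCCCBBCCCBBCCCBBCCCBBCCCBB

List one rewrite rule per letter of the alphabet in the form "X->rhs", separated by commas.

  step 2 ⇒ step 3: CCCCCCBABABABABABA ⇒ BA·BA·BA·BA·BA·BA·CCC·BB·CCC·BB·CCC·BB·CCC·BB·CCC·BB·CCC·BB
    A ↦ BB
    B ↦ CCC
    C ↦ BA

A->BB, B->CCC, C->BA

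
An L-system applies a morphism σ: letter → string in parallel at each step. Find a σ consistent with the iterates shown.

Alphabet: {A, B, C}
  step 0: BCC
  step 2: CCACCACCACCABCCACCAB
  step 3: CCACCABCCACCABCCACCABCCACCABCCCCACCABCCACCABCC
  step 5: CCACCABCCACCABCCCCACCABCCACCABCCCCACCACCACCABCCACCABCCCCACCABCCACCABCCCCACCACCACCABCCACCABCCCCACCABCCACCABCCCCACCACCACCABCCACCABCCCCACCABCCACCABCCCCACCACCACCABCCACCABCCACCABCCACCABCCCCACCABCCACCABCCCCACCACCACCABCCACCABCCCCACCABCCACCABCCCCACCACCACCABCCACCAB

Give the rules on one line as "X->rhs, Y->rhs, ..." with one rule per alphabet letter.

A->B, B->CC, C->CCA

  step 2 ⇒ step 3: CCACCACCACCABCCACCAB ⇒ CCA·CCA·B·CCA·CCA·B·CCA·CCA·B·CCA·CCA·B·CC·CCA·CCA·B·CCA·CCA·B·CC
    A ↦ B
    B ↦ CC
    C ↦ CCA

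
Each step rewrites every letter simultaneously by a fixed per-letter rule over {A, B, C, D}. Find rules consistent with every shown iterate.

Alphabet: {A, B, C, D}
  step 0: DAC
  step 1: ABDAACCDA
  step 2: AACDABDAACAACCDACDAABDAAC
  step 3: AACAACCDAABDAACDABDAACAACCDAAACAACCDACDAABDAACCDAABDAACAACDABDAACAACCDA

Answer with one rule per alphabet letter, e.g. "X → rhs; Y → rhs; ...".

A->AAC, B->D, C->CDA, D->ABD

  step 2 ⇒ step 3: AACDABDAACAACCDACDAABDAAC ⇒ AAC·AAC·CDA·ABD·AAC·D·ABD·AAC·AAC·CDA·AAC·AAC·CDA·CDA·ABD·AAC·CDA·ABD·AAC·AAC·D·ABD·AAC·AAC·CDA
    A ↦ AAC
    B ↦ D
    C ↦ CDA
    D ↦ ABD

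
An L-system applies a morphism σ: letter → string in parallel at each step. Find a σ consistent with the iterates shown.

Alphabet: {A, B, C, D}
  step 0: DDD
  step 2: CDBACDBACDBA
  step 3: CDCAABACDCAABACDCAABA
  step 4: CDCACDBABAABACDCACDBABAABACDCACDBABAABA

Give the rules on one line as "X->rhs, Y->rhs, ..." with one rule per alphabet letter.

  step 3 ⇒ step 4: CDCAABACDCAABACDCAABA ⇒ CD·CA·CD·BA·BA·A·BA·CD·CA·CD·BA·BA·A·BA·CD·CA·CD·BA·BA·A·BA
    A ↦ BA
    B ↦ A
    C ↦ CD
    D ↦ CA

A->BA, B->A, C->CD, D->CA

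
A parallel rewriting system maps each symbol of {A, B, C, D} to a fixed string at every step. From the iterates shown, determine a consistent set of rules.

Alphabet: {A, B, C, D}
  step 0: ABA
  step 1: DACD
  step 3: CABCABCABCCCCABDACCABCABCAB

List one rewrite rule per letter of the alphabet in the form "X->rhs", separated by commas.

  step 0 ⇒ step 1: ABA ⇒ D·AC·D
    A ↦ D
    B ↦ AC
    C ↦ CAB  (constrained at step 1)
    D ↦ CCC  (constrained at step 1)

A->D, B->AC, C->CAB, D->CCC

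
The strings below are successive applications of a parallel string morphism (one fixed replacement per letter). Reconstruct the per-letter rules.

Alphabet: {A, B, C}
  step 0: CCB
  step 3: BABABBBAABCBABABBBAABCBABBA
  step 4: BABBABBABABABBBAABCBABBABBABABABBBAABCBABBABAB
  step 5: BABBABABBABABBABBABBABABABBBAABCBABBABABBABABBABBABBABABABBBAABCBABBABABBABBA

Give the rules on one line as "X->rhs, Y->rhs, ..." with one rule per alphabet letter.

A->B, B->BA, C->ABC

  step 4 ⇒ step 5: BABBABBABABABBBAABCBABBABBABABABBBAABCBABBABAB ⇒ BA·B·BA·BA·B·BA·BA·B·BA·B·BA·B·BA·BA·BA·B·B·BA·ABC·BA·B·BA·BA·B·BA·BA·B·BA·B·BA·B·BA·BA·BA·B·B·BA·ABC·BA·B·BA·BA·B·BA·B·BA
    A ↦ B
    B ↦ BA
    C ↦ ABC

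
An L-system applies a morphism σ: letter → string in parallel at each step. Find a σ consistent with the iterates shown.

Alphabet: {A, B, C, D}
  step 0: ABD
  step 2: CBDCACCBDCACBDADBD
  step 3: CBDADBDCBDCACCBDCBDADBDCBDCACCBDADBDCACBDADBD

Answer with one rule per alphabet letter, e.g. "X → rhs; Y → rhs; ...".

A->CAC, B->AD, C->CBD, D->BD

  step 2 ⇒ step 3: CBDCACCBDCACBDADBD ⇒ CBD·AD·BD·CBD·CAC·CBD·CBD·AD·BD·CBD·CAC·CBD·AD·BD·CAC·BD·AD·BD
    A ↦ CAC
    B ↦ AD
    C ↦ CBD
    D ↦ BD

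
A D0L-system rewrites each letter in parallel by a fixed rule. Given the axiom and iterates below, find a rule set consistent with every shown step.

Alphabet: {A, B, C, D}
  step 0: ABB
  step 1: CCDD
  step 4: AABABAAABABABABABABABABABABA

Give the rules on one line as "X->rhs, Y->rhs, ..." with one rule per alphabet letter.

  step 0 ⇒ step 1: ABB ⇒ CC·D·D
    A ↦ CC
    B ↦ D
    C ↦ BA  (constrained at step 1)
    D ↦ AA  (constrained at step 1)

A->CC, B->D, C->BA, D->AA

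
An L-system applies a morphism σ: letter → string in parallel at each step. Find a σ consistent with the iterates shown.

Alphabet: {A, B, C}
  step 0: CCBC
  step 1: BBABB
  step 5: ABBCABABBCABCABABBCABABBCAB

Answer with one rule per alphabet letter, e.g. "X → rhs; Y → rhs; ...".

A->C, B->AB, C->B

  step 0 ⇒ step 1: CCBC ⇒ B·B·AB·B
    B ↦ AB
    C ↦ B
    A ↦ C  (constrained at step 1)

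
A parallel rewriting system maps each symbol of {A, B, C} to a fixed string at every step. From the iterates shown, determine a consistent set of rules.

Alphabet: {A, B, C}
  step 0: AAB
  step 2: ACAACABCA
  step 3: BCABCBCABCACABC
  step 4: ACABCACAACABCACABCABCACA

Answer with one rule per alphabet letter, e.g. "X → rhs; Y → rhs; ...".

  step 3 ⇒ step 4: BCABCBCABCACABC ⇒ AC·A·BC·AC·A·AC·A·BC·AC·A·BC·A·BC·AC·A
    A ↦ BC
    B ↦ AC
    C ↦ A

A->BC, B->AC, C->A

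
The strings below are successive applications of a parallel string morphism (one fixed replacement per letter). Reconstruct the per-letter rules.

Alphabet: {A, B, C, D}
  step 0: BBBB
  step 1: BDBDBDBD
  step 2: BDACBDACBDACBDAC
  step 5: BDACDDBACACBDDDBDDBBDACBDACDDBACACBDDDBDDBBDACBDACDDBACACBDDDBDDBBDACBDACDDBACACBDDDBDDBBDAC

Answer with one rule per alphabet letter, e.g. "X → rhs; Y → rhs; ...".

  step 1 ⇒ step 2: BDBDBDBD ⇒ BD·AC·BD·AC·BD·AC·BD·AC
    B ↦ BD
    D ↦ AC
    A ↦ DD  (constrained at step 2)
    C ↦ B  (constrained at step 2)

A->DD, B->BD, C->B, D->AC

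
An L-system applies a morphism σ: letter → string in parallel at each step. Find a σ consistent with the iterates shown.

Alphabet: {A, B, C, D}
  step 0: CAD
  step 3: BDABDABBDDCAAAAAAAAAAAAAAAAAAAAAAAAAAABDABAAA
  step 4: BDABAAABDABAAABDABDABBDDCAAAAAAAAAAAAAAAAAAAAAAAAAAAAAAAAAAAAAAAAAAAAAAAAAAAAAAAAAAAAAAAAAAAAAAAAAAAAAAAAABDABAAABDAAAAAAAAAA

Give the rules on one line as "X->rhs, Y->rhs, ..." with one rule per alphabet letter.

A->AAA, B->BDA, C->DDC, D->B

  step 3 ⇒ step 4: BDABDABBDDCAAAAAAAAAAAAAAAAAAAAAAAAAAABDABAAA ⇒ BDA·B·AAA·BDA·B·AAA·BDA·BDA·B·B·DDC·AAA·AAA·AAA·AAA·AAA·AAA·AAA·AAA·AAA·AAA·AAA·AAA·AAA·AAA·AAA·AAA·AAA·AAA·AAA·AAA·AAA·AAA·AAA·AAA·AAA·AAA·AAA·BDA·B·AAA·BDA·AAA·AAA·AAA
    A ↦ AAA
    B ↦ BDA
    C ↦ DDC
    D ↦ B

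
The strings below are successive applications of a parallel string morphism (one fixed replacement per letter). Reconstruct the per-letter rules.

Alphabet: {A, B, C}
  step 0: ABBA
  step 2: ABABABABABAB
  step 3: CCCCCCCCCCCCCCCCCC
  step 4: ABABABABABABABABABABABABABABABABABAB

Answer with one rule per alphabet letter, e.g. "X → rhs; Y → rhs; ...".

A->CC, B->C, C->AB

  step 3 ⇒ step 4: CCCCCCCCCCCCCCCCCC ⇒ AB·AB·AB·AB·AB·AB·AB·AB·AB·AB·AB·AB·AB·AB·AB·AB·AB·AB
    C ↦ AB
  step 2 ⇒ step 3: ABABABABABAB ⇒ CC·C·CC·C·CC·C·CC·C·CC·C·CC·C
    A ↦ CC
  step 2 ⇒ step 3: ABABABABABAB ⇒ CC·C·CC·C·CC·C·CC·C·CC·C·CC·C
    B ↦ C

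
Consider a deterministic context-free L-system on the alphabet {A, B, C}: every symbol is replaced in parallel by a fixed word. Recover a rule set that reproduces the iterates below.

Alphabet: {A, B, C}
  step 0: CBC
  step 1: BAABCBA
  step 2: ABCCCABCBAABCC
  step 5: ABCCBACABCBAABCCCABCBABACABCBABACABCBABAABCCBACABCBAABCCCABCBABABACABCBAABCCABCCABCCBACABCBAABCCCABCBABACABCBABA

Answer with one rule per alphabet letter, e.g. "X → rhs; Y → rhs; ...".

  step 1 ⇒ step 2: BAABCBA ⇒ ABC·C·C·ABC·BA·ABC·C
    A ↦ C
    B ↦ ABC
    C ↦ BA

A->C, B->ABC, C->BA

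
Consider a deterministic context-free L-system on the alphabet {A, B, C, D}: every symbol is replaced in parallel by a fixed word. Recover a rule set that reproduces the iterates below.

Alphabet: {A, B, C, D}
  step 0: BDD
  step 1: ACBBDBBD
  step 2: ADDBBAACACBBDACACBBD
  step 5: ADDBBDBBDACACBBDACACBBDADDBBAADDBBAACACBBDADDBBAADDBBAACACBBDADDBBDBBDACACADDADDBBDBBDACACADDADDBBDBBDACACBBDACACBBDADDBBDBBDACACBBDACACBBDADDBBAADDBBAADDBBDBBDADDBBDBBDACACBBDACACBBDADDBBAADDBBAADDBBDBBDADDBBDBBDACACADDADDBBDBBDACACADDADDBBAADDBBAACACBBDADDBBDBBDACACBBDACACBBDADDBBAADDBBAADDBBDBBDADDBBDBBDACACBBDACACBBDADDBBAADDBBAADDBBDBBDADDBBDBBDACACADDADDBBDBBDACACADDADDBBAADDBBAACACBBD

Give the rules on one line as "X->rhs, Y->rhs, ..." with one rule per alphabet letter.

A->ADD, B->AC, C->BBA, D->BBD

  step 1 ⇒ step 2: ACBBDBBD ⇒ ADD·BBA·AC·AC·BBD·AC·AC·BBD
    A ↦ ADD
    B ↦ AC
    C ↦ BBA
    D ↦ BBD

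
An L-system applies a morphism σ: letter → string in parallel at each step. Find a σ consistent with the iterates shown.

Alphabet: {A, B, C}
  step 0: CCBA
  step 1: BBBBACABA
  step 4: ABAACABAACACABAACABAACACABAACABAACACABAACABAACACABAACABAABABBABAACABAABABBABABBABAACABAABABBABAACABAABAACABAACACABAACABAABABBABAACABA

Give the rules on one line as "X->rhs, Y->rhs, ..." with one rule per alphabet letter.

  step 0 ⇒ step 1: CCBA ⇒ BB·BB·AC·ABA
    A ↦ ABA
    B ↦ AC
    C ↦ BB

A->ABA, B->AC, C->BB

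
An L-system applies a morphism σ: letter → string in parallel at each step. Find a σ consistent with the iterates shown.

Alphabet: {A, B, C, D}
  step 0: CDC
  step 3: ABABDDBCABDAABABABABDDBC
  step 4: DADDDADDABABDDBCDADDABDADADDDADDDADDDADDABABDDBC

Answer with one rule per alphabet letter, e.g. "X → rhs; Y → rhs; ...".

A->DA, B->DD, C->BC, D->AB

  step 3 ⇒ step 4: ABABDDBCABDAABABABABDDBC ⇒ DA·DD·DA·DD·AB·AB·DD·BC·DA·DD·AB·DA·DA·DD·DA·DD·DA·DD·DA·DD·AB·AB·DD·BC
    A ↦ DA
    B ↦ DD
    C ↦ BC
    D ↦ AB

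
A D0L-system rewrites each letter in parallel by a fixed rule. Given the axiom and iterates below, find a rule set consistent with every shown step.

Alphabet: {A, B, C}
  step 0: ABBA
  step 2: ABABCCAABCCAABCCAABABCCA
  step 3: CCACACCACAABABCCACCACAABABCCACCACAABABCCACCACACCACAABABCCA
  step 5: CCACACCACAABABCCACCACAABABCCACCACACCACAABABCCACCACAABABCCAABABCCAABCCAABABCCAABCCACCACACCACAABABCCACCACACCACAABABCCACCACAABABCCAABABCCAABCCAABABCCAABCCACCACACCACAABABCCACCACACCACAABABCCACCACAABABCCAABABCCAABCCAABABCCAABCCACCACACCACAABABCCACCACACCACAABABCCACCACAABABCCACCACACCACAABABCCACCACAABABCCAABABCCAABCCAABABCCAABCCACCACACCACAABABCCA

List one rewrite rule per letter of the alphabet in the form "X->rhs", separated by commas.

A->CCA, B->CA, C->AB

  step 2 ⇒ step 3: ABABCCAABCCAABCCAABABCCA ⇒ CCA·CA·CCA·CA·AB·AB·CCA·CCA·CA·AB·AB·CCA·CCA·CA·AB·AB·CCA·CCA·CA·CCA·CA·AB·AB·CCA
    A ↦ CCA
    B ↦ CA
    C ↦ AB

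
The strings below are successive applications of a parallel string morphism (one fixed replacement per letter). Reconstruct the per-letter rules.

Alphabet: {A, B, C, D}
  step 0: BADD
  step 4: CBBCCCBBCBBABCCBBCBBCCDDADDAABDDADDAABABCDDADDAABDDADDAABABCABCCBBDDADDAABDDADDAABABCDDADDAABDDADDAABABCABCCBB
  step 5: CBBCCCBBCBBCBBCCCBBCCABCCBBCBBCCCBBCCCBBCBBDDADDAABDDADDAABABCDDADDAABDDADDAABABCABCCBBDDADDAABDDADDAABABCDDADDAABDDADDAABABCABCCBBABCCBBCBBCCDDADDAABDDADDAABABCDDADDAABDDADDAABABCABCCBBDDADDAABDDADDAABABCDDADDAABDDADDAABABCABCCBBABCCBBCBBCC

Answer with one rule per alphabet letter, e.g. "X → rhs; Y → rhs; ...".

  step 4 ⇒ step 5: CBBCCCBBCBBABCCBBCBBCCDDADDAABDDADDAABABCDDADDAABDDADDAABABCABCCBBDDADDAABDDADDAABABCDDADDAABDDADDAABABCABCCBB ⇒ CBB·C·C·CBB·CBB·CBB·C·C·CBB·C·C·AB·C·CBB·CBB·C·C·CBB·C·C·CBB·CBB·DDA·DDA·AB·DDA·DDA·AB·AB·C·DDA·DDA·AB·DDA·DDA·AB·AB·C·AB·C·CBB·DDA·DDA·AB·DDA·DDA·AB·AB·C·DDA·DDA·AB·DDA·DDA·AB·AB·C·AB·C·CBB·AB·C·CBB·CBB·C·C·DDA·DDA·AB·DDA·DDA·AB·AB·C·DDA·DDA·AB·DDA·DDA·AB·AB·C·AB·C·CBB·DDA·DDA·AB·DDA·DDA·AB·AB·C·DDA·DDA·AB·DDA·DDA·AB·AB·C·AB·C·CBB·AB·C·CBB·CBB·C·C
    A ↦ AB
    B ↦ C
    C ↦ CBB
    D ↦ DDA

A->AB, B->C, C->CBB, D->DDA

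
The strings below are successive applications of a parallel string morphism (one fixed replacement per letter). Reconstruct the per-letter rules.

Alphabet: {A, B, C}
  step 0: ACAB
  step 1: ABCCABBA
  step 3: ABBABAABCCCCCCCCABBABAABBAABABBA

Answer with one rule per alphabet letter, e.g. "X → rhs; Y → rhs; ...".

A->AB, B->BA, C->CC

  step 0 ⇒ step 1: ACAB ⇒ AB·CC·AB·BA
    A ↦ AB
    B ↦ BA
    C ↦ CC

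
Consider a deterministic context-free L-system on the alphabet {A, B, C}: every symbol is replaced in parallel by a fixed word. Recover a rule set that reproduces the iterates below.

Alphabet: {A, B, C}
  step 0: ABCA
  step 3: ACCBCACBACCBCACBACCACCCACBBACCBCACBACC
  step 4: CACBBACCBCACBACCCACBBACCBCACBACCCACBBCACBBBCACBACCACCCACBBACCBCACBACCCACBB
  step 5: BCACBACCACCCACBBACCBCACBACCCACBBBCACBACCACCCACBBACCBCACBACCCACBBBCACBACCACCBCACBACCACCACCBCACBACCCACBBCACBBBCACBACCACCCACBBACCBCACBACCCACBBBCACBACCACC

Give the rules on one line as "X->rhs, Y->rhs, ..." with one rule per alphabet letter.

  step 4 ⇒ step 5: CACBBACCBCACBACCCACBBACCBCACBACCCACBBCACBBBCACBACCACCCACBBACCBCACBACCCACBB ⇒ B·CAC·B·ACC·ACC·CAC·B·B·ACC·B·CAC·B·ACC·CAC·B·B·B·CAC·B·ACC·ACC·CAC·B·B·ACC·B·CAC·B·ACC·CAC·B·B·B·CAC·B·ACC·ACC·B·CAC·B·ACC·ACC·ACC·B·CAC·B·ACC·CAC·B·B·CAC·B·B·B·CAC·B·ACC·ACC·CAC·B·B·ACC·B·CAC·B·ACC·CAC·B·B·B·CAC·B·ACC·ACC
    A ↦ CAC
    B ↦ ACC
    C ↦ B

A->CAC, B->ACC, C->B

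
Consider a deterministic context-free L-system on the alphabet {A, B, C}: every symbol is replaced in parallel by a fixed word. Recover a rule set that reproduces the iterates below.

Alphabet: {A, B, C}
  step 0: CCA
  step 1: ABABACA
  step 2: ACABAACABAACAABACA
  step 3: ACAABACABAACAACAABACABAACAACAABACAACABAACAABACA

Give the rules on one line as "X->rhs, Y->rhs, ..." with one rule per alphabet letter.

  step 2 ⇒ step 3: ACABAACABAACAABACA ⇒ ACA·AB·ACA·BA·ACA·ACA·AB·ACA·BA·ACA·ACA·AB·ACA·ACA·BA·ACA·AB·ACA
    A ↦ ACA
    B ↦ BA
    C ↦ AB

A->ACA, B->BA, C->AB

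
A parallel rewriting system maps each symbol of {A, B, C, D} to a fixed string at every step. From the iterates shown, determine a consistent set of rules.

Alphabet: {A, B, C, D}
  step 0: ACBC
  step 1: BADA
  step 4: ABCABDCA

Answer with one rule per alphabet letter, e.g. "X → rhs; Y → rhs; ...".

A->B, B->D, C->A, D->CA

  step 0 ⇒ step 1: ACBC ⇒ B·A·D·A
    A ↦ B
    B ↦ D
    C ↦ A
    D ↦ CA  (constrained at step 1)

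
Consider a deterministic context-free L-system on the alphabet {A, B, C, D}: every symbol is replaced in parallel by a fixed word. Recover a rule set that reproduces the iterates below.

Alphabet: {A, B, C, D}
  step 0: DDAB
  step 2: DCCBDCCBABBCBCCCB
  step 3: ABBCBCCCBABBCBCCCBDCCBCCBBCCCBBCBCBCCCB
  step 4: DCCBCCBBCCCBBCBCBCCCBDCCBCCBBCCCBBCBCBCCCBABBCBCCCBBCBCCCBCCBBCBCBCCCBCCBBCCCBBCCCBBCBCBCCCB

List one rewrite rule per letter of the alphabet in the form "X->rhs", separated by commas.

  step 3 ⇒ step 4: ABBCBCCCBABBCBCCCBDCCBCCBBCCCBBCBCBCCCB ⇒ D·CCB·CCB·BC·CCB·BC·BC·BC·CCB·D·CCB·CCB·BC·CCB·BC·BC·BC·CCB·AB·BC·BC·CCB·BC·BC·CCB·CCB·BC·BC·BC·CCB·CCB·BC·CCB·BC·CCB·BC·BC·BC·CCB
    A ↦ D
    B ↦ CCB
    C ↦ BC
    D ↦ AB

A->D, B->CCB, C->BC, D->AB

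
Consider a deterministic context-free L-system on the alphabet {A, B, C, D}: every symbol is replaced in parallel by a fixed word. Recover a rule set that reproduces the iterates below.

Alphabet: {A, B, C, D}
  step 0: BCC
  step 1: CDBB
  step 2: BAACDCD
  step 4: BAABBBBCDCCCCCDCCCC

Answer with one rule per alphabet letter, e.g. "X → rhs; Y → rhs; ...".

  step 1 ⇒ step 2: CDBB ⇒ B·AA·CD·CD
    B ↦ CD
    C ↦ B
    D ↦ AA
    A ↦ CC  (constrained at step 2)

A->CC, B->CD, C->B, D->AA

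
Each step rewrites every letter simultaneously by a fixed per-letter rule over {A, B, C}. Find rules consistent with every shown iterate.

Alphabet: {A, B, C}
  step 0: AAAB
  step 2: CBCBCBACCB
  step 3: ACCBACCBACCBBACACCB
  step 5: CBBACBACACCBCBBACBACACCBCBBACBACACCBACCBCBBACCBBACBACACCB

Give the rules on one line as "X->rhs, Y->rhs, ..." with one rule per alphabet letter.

  step 2 ⇒ step 3: CBCBCBACCB ⇒ AC·CB·AC·CB·AC·CB·B·AC·AC·CB
    A ↦ B
    B ↦ CB
    C ↦ AC

A->B, B->CB, C->AC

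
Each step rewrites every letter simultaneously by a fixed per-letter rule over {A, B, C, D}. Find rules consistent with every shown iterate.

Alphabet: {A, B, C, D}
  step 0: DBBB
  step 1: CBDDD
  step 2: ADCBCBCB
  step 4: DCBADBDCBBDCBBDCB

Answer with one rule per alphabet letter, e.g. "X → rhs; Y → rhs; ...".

  step 1 ⇒ step 2: CBDDD ⇒ A·D·CB·CB·CB
    B ↦ D
    C ↦ A
    D ↦ CB
    A ↦ BD  (constrained at step 2)

A->BD, B->D, C->A, D->CB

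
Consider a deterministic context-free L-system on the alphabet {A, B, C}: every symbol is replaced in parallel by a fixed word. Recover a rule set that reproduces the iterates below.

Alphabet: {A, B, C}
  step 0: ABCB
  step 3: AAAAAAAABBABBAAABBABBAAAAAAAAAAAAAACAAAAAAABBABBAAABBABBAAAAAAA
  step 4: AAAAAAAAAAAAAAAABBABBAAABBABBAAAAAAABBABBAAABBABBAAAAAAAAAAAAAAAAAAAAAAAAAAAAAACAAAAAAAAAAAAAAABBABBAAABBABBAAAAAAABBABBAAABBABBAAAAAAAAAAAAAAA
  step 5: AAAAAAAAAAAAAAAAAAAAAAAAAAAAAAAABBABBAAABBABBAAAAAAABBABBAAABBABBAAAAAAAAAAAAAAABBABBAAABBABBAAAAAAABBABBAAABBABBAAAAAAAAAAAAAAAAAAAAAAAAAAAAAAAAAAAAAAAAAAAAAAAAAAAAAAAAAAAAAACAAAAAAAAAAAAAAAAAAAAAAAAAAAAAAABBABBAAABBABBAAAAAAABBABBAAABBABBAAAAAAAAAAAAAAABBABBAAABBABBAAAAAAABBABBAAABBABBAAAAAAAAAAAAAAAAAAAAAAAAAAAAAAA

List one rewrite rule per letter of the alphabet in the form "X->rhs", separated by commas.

  step 4 ⇒ step 5: AAAAAAAAAAAAAAAABBABBAAABBABBAAAAAAABBABBAAABBABBAAAAAAAAAAAAAAAAAAAAAAAAAAAAAACAAAAAAAAAAAAAAABBABBAAABBABBAAAAAAABBABBAAABBABBAAAAAAAAAAAAAAA ⇒ AA·AA·AA·AA·AA·AA·AA·AA·AA·AA·AA·AA·AA·AA·AA·AA·BBA·BBA·AA·BBA·BBA·AA·AA·AA·BBA·BBA·AA·BBA·BBA·AA·AA·AA·AA·AA·AA·AA·BBA·BBA·AA·BBA·BBA·AA·AA·AA·BBA·BBA·AA·BBA·BBA·AA·AA·AA·AA·AA·AA·AA·AA·AA·AA·AA·AA·AA·AA·AA·AA·AA·AA·AA·AA·AA·AA·AA·AA·AA·AA·AA·AA·AA·AA·ACA·AA·AA·AA·AA·AA·AA·AA·AA·AA·AA·AA·AA·AA·AA·AA·BBA·BBA·AA·BBA·BBA·AA·AA·AA·BBA·BBA·AA·BBA·BBA·AA·AA·AA·AA·AA·AA·AA·BBA·BBA·AA·BBA·BBA·AA·AA·AA·BBA·BBA·AA·BBA·BBA·AA·AA·AA·AA·AA·AA·AA·AA·AA·AA·AA·AA·AA·AA·AA
    A ↦ AA
    B ↦ BBA
    C ↦ ACA

A->AA, B->BBA, C->ACA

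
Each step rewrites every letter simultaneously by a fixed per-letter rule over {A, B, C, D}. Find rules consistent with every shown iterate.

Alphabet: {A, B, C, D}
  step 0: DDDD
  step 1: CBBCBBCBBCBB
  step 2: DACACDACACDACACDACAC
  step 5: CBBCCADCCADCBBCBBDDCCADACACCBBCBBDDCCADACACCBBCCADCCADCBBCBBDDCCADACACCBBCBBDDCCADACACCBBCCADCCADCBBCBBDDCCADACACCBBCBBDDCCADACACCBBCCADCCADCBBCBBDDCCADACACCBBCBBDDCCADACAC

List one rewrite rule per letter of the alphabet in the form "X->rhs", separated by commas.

  step 1 ⇒ step 2: CBBCBBCBBCBB ⇒ D·AC·AC·D·AC·AC·D·AC·AC·D·AC·AC
    B ↦ AC
    C ↦ D
    A ↦ CCA  (constrained at step 2)
  step 0 ⇒ step 1: DDDD ⇒ CBB·CBB·CBB·CBB
    D ↦ CBB

A->CCA, B->AC, C->D, D->CBB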